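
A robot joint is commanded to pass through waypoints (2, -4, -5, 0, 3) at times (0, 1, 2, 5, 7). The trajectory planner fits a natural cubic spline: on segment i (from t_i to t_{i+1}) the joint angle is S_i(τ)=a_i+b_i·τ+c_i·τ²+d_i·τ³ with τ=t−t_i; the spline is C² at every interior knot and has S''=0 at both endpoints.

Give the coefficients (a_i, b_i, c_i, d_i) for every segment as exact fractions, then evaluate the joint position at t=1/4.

Δ: Δ0=-6, Δ1=-1, Δ2=5/3, Δ3=3/2
row 1: diag=4, rhs=30; c'=1/4, d'=15/2
row 2: denom=8−1·1/4=31/4; d'=(16−1·15/2)/(31/4)=34/31
row 3: denom=10−3·12/31=274/31; d'=(-1−3·34/31)/(274/31)=-133/274
back: M3=-133/274
back: M2=34/31−12/31·-133/274=176/137
back: M1=15/2−1/4·176/137=1967/274
M: M0=0, M1=1967/274, M2=176/137, M3=-133/274, M4=0
seg 0: a=2, c=M0/2=0, d=(M1−M0)/(6·1)=1967/1644, b=Δ0−h0·(2M0+M1)/6=-11831/1644
seg 1: a=-4, c=M1/2=1967/548, d=(M2−M1)/(6·1)=-1615/1644, b=Δ1−h1·(2M1+M2)/6=-2965/822
seg 2: a=-5, c=M2/2=88/137, d=(M3−M2)/(6·3)=-485/4932, b=Δ2−h2·(2M2+M3)/6=1027/1644
seg 3: a=0, c=M3/2=-133/548, d=(M4−M3)/(6·2)=133/3288, b=Δ3−h3·(2M3+M4)/6=1499/822
t_q=1/4 → seg 0, τ=1/4; S=2+-11831/1644·τ+0·τ²+1967/1644·τ³=7701/35072

  seg 0: a=2 b=-11831/1644 c=0 d=1967/1644
  seg 1: a=-4 b=-2965/822 c=1967/548 d=-1615/1644
  seg 2: a=-5 b=1027/1644 c=88/137 d=-485/4932
  seg 3: a=0 b=1499/822 c=-133/548 d=133/3288
S(1/4) = 7701/35072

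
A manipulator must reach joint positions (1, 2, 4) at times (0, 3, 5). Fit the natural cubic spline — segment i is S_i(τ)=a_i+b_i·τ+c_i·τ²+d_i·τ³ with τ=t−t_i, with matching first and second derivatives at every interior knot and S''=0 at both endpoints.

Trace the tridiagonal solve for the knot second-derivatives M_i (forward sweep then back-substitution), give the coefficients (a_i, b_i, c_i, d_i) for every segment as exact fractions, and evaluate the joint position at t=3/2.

Δ: Δ0=1/3, Δ1=1
row 1: diag=10, rhs=4; c'=1/5, d'=2/5
back: M1=2/5
M: M0=0, M1=2/5, M2=0
seg 0: a=1, c=M0/2=0, d=(M1−M0)/(6·3)=1/45, b=Δ0−h0·(2M0+M1)/6=2/15
seg 1: a=2, c=M1/2=1/5, d=(M2−M1)/(6·2)=-1/30, b=Δ1−h1·(2M1+M2)/6=11/15
t_q=3/2 → seg 0, τ=3/2; S=1+2/15·τ+0·τ²+1/45·τ³=51/40

  seg 0: a=1 b=2/15 c=0 d=1/45
  seg 1: a=2 b=11/15 c=1/5 d=-1/30
S(3/2) = 51/40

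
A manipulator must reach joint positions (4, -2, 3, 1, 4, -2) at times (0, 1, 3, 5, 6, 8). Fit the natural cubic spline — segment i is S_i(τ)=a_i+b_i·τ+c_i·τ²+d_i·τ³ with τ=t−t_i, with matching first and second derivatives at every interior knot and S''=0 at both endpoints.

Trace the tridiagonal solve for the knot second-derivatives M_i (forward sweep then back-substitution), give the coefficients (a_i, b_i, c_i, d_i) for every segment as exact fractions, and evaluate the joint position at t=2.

Δ: Δ0=-6, Δ1=5/2, Δ2=-1, Δ3=3, Δ4=-3
row 1: diag=6, rhs=51; c'=1/3, d'=17/2
row 2: denom=8−2·1/3=22/3; d'=(-21−2·17/2)/(22/3)=-57/11
row 3: denom=6−2·3/11=60/11; d'=(24−2·-57/11)/(60/11)=63/10
row 4: denom=6−1·11/60=349/60; d'=(-36−1·63/10)/(349/60)=-2538/349
back: M4=-2538/349
back: M3=63/10−11/60·-2538/349=2664/349
back: M2=-57/11−3/11·2664/349=-2535/349
back: M1=17/2−1/3·-2535/349=7623/698
M: M0=0, M1=7623/698, M2=-2535/349, M3=2664/349, M4=-2538/349, M5=0
seg 0: a=4, c=M0/2=0, d=(M1−M0)/(6·1)=2541/1396, b=Δ0−h0·(2M0+M1)/6=-10917/1396
seg 1: a=-2, c=M1/2=7623/1396, d=(M2−M1)/(6·2)=-4231/2792, b=Δ1−h1·(2M1+M2)/6=-1647/698
seg 2: a=3, c=M2/2=-2535/698, d=(M3−M2)/(6·2)=1733/1396, b=Δ2−h2·(2M2+M3)/6=453/349
seg 3: a=1, c=M3/2=1332/349, d=(M4−M3)/(6·1)=-867/349, b=Δ3−h3·(2M3+M4)/6=582/349
seg 4: a=4, c=M4/2=-1269/349, d=(M5−M4)/(6·2)=423/698, b=Δ4−h4·(2M4+M5)/6=645/349
t_q=2 → seg 1, τ=1; S=-2+-1647/698·τ+7623/1396·τ²+-4231/2792·τ³=-1157/2792

  seg 0: a=4 b=-10917/1396 c=0 d=2541/1396
  seg 1: a=-2 b=-1647/698 c=7623/1396 d=-4231/2792
  seg 2: a=3 b=453/349 c=-2535/698 d=1733/1396
  seg 3: a=1 b=582/349 c=1332/349 d=-867/349
  seg 4: a=4 b=645/349 c=-1269/349 d=423/698
S(2) = -1157/2792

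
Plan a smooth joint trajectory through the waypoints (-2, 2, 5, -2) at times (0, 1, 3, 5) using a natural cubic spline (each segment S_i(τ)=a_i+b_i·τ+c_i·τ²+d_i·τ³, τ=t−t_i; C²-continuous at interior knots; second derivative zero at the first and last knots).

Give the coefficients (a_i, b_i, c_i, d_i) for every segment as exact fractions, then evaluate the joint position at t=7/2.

  seg 0: a=-2 b=93/22 c=0 d=-5/22
  seg 1: a=2 b=39/11 c=-15/22 d=-15/88
  seg 2: a=5 b=-27/22 c=-75/44 d=25/88
S(7/2) = 2813/704

Δ: Δ0=4, Δ1=3/2, Δ2=-7/2
row 1: diag=6, rhs=-15; c'=1/3, d'=-5/2
row 2: denom=8−2·1/3=22/3; d'=(-30−2·-5/2)/(22/3)=-75/22
back: M2=-75/22
back: M1=-5/2−1/3·-75/22=-15/11
M: M0=0, M1=-15/11, M2=-75/22, M3=0
seg 0: a=-2, c=M0/2=0, d=(M1−M0)/(6·1)=-5/22, b=Δ0−h0·(2M0+M1)/6=93/22
seg 1: a=2, c=M1/2=-15/22, d=(M2−M1)/(6·2)=-15/88, b=Δ1−h1·(2M1+M2)/6=39/11
seg 2: a=5, c=M2/2=-75/44, d=(M3−M2)/(6·2)=25/88, b=Δ2−h2·(2M2+M3)/6=-27/22
t_q=7/2 → seg 2, τ=1/2; S=5+-27/22·τ+-75/44·τ²+25/88·τ³=2813/704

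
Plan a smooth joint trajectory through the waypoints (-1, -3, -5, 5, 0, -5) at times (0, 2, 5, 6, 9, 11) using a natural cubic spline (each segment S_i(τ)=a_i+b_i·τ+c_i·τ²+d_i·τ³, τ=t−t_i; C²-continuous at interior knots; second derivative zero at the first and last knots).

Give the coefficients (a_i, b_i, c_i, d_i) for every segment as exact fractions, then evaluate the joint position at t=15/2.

  seg 0: a=-1 b=-28/1647 c=0 d=-1619/6588
  seg 1: a=-3 b=-4885/1647 c=-1619/1098 d=22145/29646
  seg 2: a=-5 b=27523/3294 c=8644/1647 d=-1319/366
  seg 3: a=5 b=13243/1647 c=-18325/3294 d=22999/29646
  seg 4: a=0 b=-14467/3294 c=779/549 d=-779/3294
S(15/2) = 20971/2928

Δ: Δ0=-1, Δ1=-2/3, Δ2=10, Δ3=-5/3, Δ4=-5/2
row 1: diag=10, rhs=2; c'=3/10, d'=1/5
row 2: denom=8−3·3/10=71/10; d'=(64−3·1/5)/(71/10)=634/71
row 3: denom=8−1·10/71=558/71; d'=(-70−1·634/71)/(558/71)=-934/93
row 4: denom=10−3·71/186=549/62; d'=(-5−3·-934/93)/(549/62)=1558/549
back: M4=1558/549
back: M3=-934/93−71/186·1558/549=-18325/1647
back: M2=634/71−10/71·-18325/1647=17288/1647
back: M1=1/5−3/10·17288/1647=-1619/549
M: M0=0, M1=-1619/549, M2=17288/1647, M3=-18325/1647, M4=1558/549, M5=0
seg 0: a=-1, c=M0/2=0, d=(M1−M0)/(6·2)=-1619/6588, b=Δ0−h0·(2M0+M1)/6=-28/1647
seg 1: a=-3, c=M1/2=-1619/1098, d=(M2−M1)/(6·3)=22145/29646, b=Δ1−h1·(2M1+M2)/6=-4885/1647
seg 2: a=-5, c=M2/2=8644/1647, d=(M3−M2)/(6·1)=-1319/366, b=Δ2−h2·(2M2+M3)/6=27523/3294
seg 3: a=5, c=M3/2=-18325/3294, d=(M4−M3)/(6·3)=22999/29646, b=Δ3−h3·(2M3+M4)/6=13243/1647
seg 4: a=0, c=M4/2=779/549, d=(M5−M4)/(6·2)=-779/3294, b=Δ4−h4·(2M4+M5)/6=-14467/3294
t_q=15/2 → seg 3, τ=3/2; S=5+13243/1647·τ+-18325/3294·τ²+22999/29646·τ³=20971/2928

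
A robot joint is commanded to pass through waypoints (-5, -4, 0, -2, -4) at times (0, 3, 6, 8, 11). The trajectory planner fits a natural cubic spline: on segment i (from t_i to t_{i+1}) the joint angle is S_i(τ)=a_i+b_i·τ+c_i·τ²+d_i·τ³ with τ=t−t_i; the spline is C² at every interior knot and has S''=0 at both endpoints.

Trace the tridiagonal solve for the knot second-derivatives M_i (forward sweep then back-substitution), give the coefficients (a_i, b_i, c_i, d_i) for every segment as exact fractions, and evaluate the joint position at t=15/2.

Δ: Δ0=1/3, Δ1=4/3, Δ2=-1, Δ3=-2/3
row 1: diag=12, rhs=6; c'=1/4, d'=1/2
row 2: denom=10−3·1/4=37/4; d'=(-14−3·1/2)/(37/4)=-62/37
row 3: denom=10−2·8/37=354/37; d'=(2−2·-62/37)/(354/37)=33/59
back: M3=33/59
back: M2=-62/37−8/37·33/59=-106/59
back: M1=1/2−1/4·-106/59=56/59
M: M0=0, M1=56/59, M2=-106/59, M3=33/59, M4=0
seg 0: a=-5, c=M0/2=0, d=(M1−M0)/(6·3)=28/531, b=Δ0−h0·(2M0+M1)/6=-25/177
seg 1: a=-4, c=M1/2=28/59, d=(M2−M1)/(6·3)=-9/59, b=Δ1−h1·(2M1+M2)/6=227/177
seg 2: a=0, c=M2/2=-53/59, d=(M3−M2)/(6·2)=139/708, b=Δ2−h2·(2M2+M3)/6=2/177
seg 3: a=-2, c=M3/2=33/118, d=(M4−M3)/(6·3)=-11/354, b=Δ3−h3·(2M3+M4)/6=-217/177
t_q=15/2 → seg 2, τ=3/2; S=0+2/177·τ+-53/59·τ²+139/708·τ³=-2533/1888

  seg 0: a=-5 b=-25/177 c=0 d=28/531
  seg 1: a=-4 b=227/177 c=28/59 d=-9/59
  seg 2: a=0 b=2/177 c=-53/59 d=139/708
  seg 3: a=-2 b=-217/177 c=33/118 d=-11/354
S(15/2) = -2533/1888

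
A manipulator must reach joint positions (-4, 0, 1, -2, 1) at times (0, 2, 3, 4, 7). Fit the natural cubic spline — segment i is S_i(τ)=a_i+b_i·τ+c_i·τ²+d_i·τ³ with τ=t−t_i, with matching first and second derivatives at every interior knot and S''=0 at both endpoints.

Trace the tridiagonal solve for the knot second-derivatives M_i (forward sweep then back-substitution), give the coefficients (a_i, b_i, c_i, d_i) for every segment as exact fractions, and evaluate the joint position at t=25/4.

  seg 0: a=-4 b=173/89 c=0 d=5/356
  seg 1: a=0 b=188/89 c=15/178 d=-213/178
  seg 2: a=1 b=-233/178 c=-312/89 d=323/178
  seg 3: a=-2 b=-256/89 c=345/178 d=-115/534
S(25/4) = -12677/11392

Δ: Δ0=2, Δ1=1, Δ2=-3, Δ3=1
row 1: diag=6, rhs=-6; c'=1/6, d'=-1
row 2: denom=4−1·1/6=23/6; d'=(-24−1·-1)/(23/6)=-6
row 3: denom=8−1·6/23=178/23; d'=(24−1·-6)/(178/23)=345/89
back: M3=345/89
back: M2=-6−6/23·345/89=-624/89
back: M1=-1−1/6·-624/89=15/89
M: M0=0, M1=15/89, M2=-624/89, M3=345/89, M4=0
seg 0: a=-4, c=M0/2=0, d=(M1−M0)/(6·2)=5/356, b=Δ0−h0·(2M0+M1)/6=173/89
seg 1: a=0, c=M1/2=15/178, d=(M2−M1)/(6·1)=-213/178, b=Δ1−h1·(2M1+M2)/6=188/89
seg 2: a=1, c=M2/2=-312/89, d=(M3−M2)/(6·1)=323/178, b=Δ2−h2·(2M2+M3)/6=-233/178
seg 3: a=-2, c=M3/2=345/178, d=(M4−M3)/(6·3)=-115/534, b=Δ3−h3·(2M3+M4)/6=-256/89
t_q=25/4 → seg 3, τ=9/4; S=-2+-256/89·τ+345/178·τ²+-115/534·τ³=-12677/11392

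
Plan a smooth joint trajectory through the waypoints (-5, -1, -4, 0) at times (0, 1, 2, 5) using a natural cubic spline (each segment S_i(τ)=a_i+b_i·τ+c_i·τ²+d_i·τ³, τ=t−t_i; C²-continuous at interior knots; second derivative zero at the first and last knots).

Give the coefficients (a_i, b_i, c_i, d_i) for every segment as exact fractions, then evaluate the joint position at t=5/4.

  seg 0: a=-5 b=553/93 c=0 d=-181/93
  seg 1: a=-1 b=10/93 c=-181/31 d=254/93
  seg 2: a=-4 b=-314/93 c=73/31 d=-73/279
S(5/4) = -1285/992

Δ: Δ0=4, Δ1=-3, Δ2=4/3
row 1: diag=4, rhs=-42; c'=1/4, d'=-21/2
row 2: denom=8−1·1/4=31/4; d'=(26−1·-21/2)/(31/4)=146/31
back: M2=146/31
back: M1=-21/2−1/4·146/31=-362/31
M: M0=0, M1=-362/31, M2=146/31, M3=0
seg 0: a=-5, c=M0/2=0, d=(M1−M0)/(6·1)=-181/93, b=Δ0−h0·(2M0+M1)/6=553/93
seg 1: a=-1, c=M1/2=-181/31, d=(M2−M1)/(6·1)=254/93, b=Δ1−h1·(2M1+M2)/6=10/93
seg 2: a=-4, c=M2/2=73/31, d=(M3−M2)/(6·3)=-73/279, b=Δ2−h2·(2M2+M3)/6=-314/93
t_q=5/4 → seg 1, τ=1/4; S=-1+10/93·τ+-181/31·τ²+254/93·τ³=-1285/992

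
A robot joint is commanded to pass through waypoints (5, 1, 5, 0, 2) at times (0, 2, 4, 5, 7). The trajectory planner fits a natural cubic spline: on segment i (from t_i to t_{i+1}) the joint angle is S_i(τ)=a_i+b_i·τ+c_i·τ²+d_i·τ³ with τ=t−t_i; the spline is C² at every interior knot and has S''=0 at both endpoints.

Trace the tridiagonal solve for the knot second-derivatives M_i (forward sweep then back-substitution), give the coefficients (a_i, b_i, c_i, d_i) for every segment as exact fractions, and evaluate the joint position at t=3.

  seg 0: a=5 b=-123/32 c=0 d=59/128
  seg 1: a=1 b=27/16 c=177/64 d=-167/128
  seg 2: a=5 b=-93/32 c=-81/16 d=95/32
  seg 3: a=0 b=-33/8 c=123/32 d=-41/64
S(3) = 531/128

Δ: Δ0=-2, Δ1=2, Δ2=-5, Δ3=1
row 1: diag=8, rhs=24; c'=1/4, d'=3
row 2: denom=6−2·1/4=11/2; d'=(-42−2·3)/(11/2)=-96/11
row 3: denom=6−1·2/11=64/11; d'=(36−1·-96/11)/(64/11)=123/16
back: M3=123/16
back: M2=-96/11−2/11·123/16=-81/8
back: M1=3−1/4·-81/8=177/32
M: M0=0, M1=177/32, M2=-81/8, M3=123/16, M4=0
seg 0: a=5, c=M0/2=0, d=(M1−M0)/(6·2)=59/128, b=Δ0−h0·(2M0+M1)/6=-123/32
seg 1: a=1, c=M1/2=177/64, d=(M2−M1)/(6·2)=-167/128, b=Δ1−h1·(2M1+M2)/6=27/16
seg 2: a=5, c=M2/2=-81/16, d=(M3−M2)/(6·1)=95/32, b=Δ2−h2·(2M2+M3)/6=-93/32
seg 3: a=0, c=M3/2=123/32, d=(M4−M3)/(6·2)=-41/64, b=Δ3−h3·(2M3+M4)/6=-33/8
t_q=3 → seg 1, τ=1; S=1+27/16·τ+177/64·τ²+-167/128·τ³=531/128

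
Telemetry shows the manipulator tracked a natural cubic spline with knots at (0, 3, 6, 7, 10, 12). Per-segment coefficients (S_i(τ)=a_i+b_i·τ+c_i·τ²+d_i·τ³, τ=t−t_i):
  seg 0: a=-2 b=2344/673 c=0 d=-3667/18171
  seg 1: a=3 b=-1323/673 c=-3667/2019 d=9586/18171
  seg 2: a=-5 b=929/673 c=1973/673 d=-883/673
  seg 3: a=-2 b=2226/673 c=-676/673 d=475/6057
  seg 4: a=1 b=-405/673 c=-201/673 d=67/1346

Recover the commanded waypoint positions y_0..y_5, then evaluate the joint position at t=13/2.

y_0=-2 y_1=3 y_2=-5 y_3=-2 y_4=1 y_5=-1
S(13/2) = -20141/5384

y_0 = S_0(0) = a_0 = -2
y_1 = S_1(0) = a_1 = 3
y_2 = S_2(0) = a_2 = -5
y_3 = S_3(0) = a_3 = -2
y_4 = S_4(0) = a_4 = 1
y_5 = S_4(2) = -1
t_q=13/2 is in segment 2 (τ=1/2); S_2(τ)=-20141/5384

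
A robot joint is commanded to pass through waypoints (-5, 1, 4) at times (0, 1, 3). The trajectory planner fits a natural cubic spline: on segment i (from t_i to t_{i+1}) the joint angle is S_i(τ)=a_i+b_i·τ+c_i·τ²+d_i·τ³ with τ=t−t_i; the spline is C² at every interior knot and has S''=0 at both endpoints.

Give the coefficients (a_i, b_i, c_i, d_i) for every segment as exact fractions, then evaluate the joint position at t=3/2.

Δ: Δ0=6, Δ1=3/2
row 1: diag=6, rhs=-27; c'=1/3, d'=-9/2
back: M1=-9/2
M: M0=0, M1=-9/2, M2=0
seg 0: a=-5, c=M0/2=0, d=(M1−M0)/(6·1)=-3/4, b=Δ0−h0·(2M0+M1)/6=27/4
seg 1: a=1, c=M1/2=-9/4, d=(M2−M1)/(6·2)=3/8, b=Δ1−h1·(2M1+M2)/6=9/2
t_q=3/2 → seg 1, τ=1/2; S=1+9/2·τ+-9/4·τ²+3/8·τ³=175/64

  seg 0: a=-5 b=27/4 c=0 d=-3/4
  seg 1: a=1 b=9/2 c=-9/4 d=3/8
S(3/2) = 175/64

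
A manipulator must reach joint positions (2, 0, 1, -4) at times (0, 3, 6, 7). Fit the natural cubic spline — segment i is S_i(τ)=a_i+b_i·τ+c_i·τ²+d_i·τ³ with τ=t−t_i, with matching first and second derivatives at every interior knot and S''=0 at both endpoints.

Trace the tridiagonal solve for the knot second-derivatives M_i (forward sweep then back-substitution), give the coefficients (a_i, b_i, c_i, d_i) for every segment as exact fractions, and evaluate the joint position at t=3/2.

  seg 0: a=2 b=-130/87 c=0 d=8/87
  seg 1: a=0 b=86/87 c=24/29 d=-91/261
  seg 2: a=1 b=-301/87 c=-67/29 d=67/87
S(3/2) = 2/29

Δ: Δ0=-2/3, Δ1=1/3, Δ2=-5
row 1: diag=12, rhs=6; c'=1/4, d'=1/2
row 2: denom=8−3·1/4=29/4; d'=(-32−3·1/2)/(29/4)=-134/29
back: M2=-134/29
back: M1=1/2−1/4·-134/29=48/29
M: M0=0, M1=48/29, M2=-134/29, M3=0
seg 0: a=2, c=M0/2=0, d=(M1−M0)/(6·3)=8/87, b=Δ0−h0·(2M0+M1)/6=-130/87
seg 1: a=0, c=M1/2=24/29, d=(M2−M1)/(6·3)=-91/261, b=Δ1−h1·(2M1+M2)/6=86/87
seg 2: a=1, c=M2/2=-67/29, d=(M3−M2)/(6·1)=67/87, b=Δ2−h2·(2M2+M3)/6=-301/87
t_q=3/2 → seg 0, τ=3/2; S=2+-130/87·τ+0·τ²+8/87·τ³=2/29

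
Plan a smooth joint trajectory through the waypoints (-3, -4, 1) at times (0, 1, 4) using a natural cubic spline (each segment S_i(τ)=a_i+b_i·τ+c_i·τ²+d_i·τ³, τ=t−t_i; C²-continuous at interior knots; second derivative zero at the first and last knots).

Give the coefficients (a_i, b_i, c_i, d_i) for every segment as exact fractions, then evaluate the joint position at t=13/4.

Δ: Δ0=-1, Δ1=5/3
row 1: diag=8, rhs=16; c'=3/8, d'=2
back: M1=2
M: M0=0, M1=2, M2=0
seg 0: a=-3, c=M0/2=0, d=(M1−M0)/(6·1)=1/3, b=Δ0−h0·(2M0+M1)/6=-4/3
seg 1: a=-4, c=M1/2=1, d=(M2−M1)/(6·3)=-1/9, b=Δ1−h1·(2M1+M2)/6=-1/3
t_q=13/4 → seg 1, τ=9/4; S=-4+-1/3·τ+1·τ²+-1/9·τ³=-61/64

  seg 0: a=-3 b=-4/3 c=0 d=1/3
  seg 1: a=-4 b=-1/3 c=1 d=-1/9
S(13/4) = -61/64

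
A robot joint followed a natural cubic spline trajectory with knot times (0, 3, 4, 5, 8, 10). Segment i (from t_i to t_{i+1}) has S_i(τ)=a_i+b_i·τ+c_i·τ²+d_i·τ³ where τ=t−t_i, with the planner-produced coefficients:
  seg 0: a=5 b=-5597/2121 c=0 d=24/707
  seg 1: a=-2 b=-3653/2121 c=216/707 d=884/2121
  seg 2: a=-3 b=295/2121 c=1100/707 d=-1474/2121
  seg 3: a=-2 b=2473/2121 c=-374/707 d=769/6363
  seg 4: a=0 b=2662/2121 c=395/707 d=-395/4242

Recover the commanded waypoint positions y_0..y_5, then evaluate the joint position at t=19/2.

y_0=5 y_1=-2 y_2=-3 y_3=-2 y_4=0 y_5=4
S(19/2) = 31961/11312

y_0 = S_0(0) = a_0 = 5
y_1 = S_1(0) = a_1 = -2
y_2 = S_2(0) = a_2 = -3
y_3 = S_3(0) = a_3 = -2
y_4 = S_4(0) = a_4 = 0
y_5 = S_4(2) = 4
t_q=19/2 is in segment 4 (τ=3/2); S_4(τ)=31961/11312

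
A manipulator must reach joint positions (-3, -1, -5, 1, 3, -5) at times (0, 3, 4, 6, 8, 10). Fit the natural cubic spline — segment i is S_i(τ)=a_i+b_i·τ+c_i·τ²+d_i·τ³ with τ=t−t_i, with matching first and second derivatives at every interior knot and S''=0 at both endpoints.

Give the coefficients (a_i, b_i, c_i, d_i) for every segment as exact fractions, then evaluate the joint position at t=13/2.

Δ: Δ0=2/3, Δ1=-4, Δ2=3, Δ3=1, Δ4=-4
row 1: diag=8, rhs=-28; c'=1/8, d'=-7/2
row 2: denom=6−1·1/8=47/8; d'=(42−1·-7/2)/(47/8)=364/47
row 3: denom=8−2·16/47=344/47; d'=(-12−2·364/47)/(344/47)=-323/86
row 4: denom=8−2·47/172=641/86; d'=(-30−2·-323/86)/(641/86)=-1934/641
back: M4=-1934/641
back: M3=-323/86−47/172·-1934/641=-1879/641
back: M2=364/47−16/47·-1879/641=5604/641
back: M1=-7/2−1/8·5604/641=-2944/641
M: M0=0, M1=-2944/641, M2=5604/641, M3=-1879/641, M4=-1934/641, M5=0
seg 0: a=-3, c=M0/2=0, d=(M1−M0)/(6·3)=-1472/5769, b=Δ0−h0·(2M0+M1)/6=5698/1923
seg 1: a=-1, c=M1/2=-1472/641, d=(M2−M1)/(6·1)=4274/1923, b=Δ1−h1·(2M1+M2)/6=-7550/1923
seg 2: a=-5, c=M2/2=2802/641, d=(M3−M2)/(6·2)=-7483/7692, b=Δ2−h2·(2M2+M3)/6=-3560/1923
seg 3: a=1, c=M3/2=-1879/1282, d=(M4−M3)/(6·2)=-55/7692, b=Δ3−h3·(2M3+M4)/6=7615/1923
seg 4: a=3, c=M4/2=-967/641, d=(M5−M4)/(6·2)=967/3846, b=Δ4−h4·(2M4+M5)/6=-3824/1923
t_q=13/2 → seg 3, τ=1/2; S=1+7615/1923·τ+-1879/1282·τ²+-55/7692·τ³=53591/20512

  seg 0: a=-3 b=5698/1923 c=0 d=-1472/5769
  seg 1: a=-1 b=-7550/1923 c=-1472/641 d=4274/1923
  seg 2: a=-5 b=-3560/1923 c=2802/641 d=-7483/7692
  seg 3: a=1 b=7615/1923 c=-1879/1282 d=-55/7692
  seg 4: a=3 b=-3824/1923 c=-967/641 d=967/3846
S(13/2) = 53591/20512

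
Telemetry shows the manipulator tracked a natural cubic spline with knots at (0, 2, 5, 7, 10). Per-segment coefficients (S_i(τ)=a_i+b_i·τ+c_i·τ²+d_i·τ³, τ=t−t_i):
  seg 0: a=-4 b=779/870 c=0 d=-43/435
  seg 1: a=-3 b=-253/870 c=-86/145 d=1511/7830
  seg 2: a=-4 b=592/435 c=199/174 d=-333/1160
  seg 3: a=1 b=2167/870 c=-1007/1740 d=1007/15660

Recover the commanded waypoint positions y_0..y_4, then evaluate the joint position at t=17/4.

y_0=-4 y_1=-3 y_2=-4 y_3=1 y_4=5
S(17/4) = -16551/3712

y_0 = S_0(0) = a_0 = -4
y_1 = S_1(0) = a_1 = -3
y_2 = S_2(0) = a_2 = -4
y_3 = S_3(0) = a_3 = 1
y_4 = S_3(3) = 5
t_q=17/4 is in segment 1 (τ=9/4); S_1(τ)=-16551/3712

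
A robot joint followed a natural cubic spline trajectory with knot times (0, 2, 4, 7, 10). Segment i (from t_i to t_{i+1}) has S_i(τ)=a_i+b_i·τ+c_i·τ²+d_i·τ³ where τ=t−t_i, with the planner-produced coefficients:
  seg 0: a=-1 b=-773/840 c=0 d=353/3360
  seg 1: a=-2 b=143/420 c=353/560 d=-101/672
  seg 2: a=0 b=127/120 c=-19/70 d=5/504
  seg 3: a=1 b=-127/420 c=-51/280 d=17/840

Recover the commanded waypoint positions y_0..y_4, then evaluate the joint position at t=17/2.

y_0 = S_0(0) = a_0 = -1
y_1 = S_1(0) = a_1 = -2
y_2 = S_2(0) = a_2 = 0
y_3 = S_3(0) = a_3 = 1
y_4 = S_3(3) = -1
t_q=17/2 is in segment 3 (τ=3/2); S_3(τ)=459/2240

y_0=-1 y_1=-2 y_2=0 y_3=1 y_4=-1
S(17/2) = 459/2240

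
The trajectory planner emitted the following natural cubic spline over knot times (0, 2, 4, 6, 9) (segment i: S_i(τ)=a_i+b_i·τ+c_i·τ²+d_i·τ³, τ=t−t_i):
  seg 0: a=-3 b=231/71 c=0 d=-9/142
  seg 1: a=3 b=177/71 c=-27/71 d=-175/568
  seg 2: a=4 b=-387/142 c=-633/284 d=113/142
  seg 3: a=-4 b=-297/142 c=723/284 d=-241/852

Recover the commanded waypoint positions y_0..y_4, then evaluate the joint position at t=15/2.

y_0 = S_0(0) = a_0 = -3
y_1 = S_1(0) = a_1 = 3
y_2 = S_2(0) = a_2 = 4
y_3 = S_3(0) = a_3 = -4
y_4 = S_3(3) = 5
t_q=15/2 is in segment 3 (τ=3/2); S_3(τ)=-5371/2272

y_0=-3 y_1=3 y_2=4 y_3=-4 y_4=5
S(15/2) = -5371/2272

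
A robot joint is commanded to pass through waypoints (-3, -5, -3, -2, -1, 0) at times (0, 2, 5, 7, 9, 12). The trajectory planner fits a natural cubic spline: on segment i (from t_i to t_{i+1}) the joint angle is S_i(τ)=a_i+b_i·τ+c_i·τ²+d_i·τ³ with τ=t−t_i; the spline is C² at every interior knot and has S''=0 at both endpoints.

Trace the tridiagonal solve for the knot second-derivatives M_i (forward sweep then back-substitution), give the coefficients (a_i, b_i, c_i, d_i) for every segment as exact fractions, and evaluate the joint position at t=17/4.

Δ: Δ0=-1, Δ1=2/3, Δ2=1/2, Δ3=1/2, Δ4=1/3
row 1: diag=10, rhs=10; c'=3/10, d'=1
row 2: denom=10−3·3/10=91/10; d'=(-1−3·1)/(91/10)=-40/91
row 3: denom=8−2·20/91=688/91; d'=(0−2·-40/91)/(688/91)=5/43
row 4: denom=10−2·91/344=1629/172; d'=(-1−2·5/43)/(1629/172)=-212/1629
back: M4=-212/1629
back: M3=5/43−91/344·-212/1629=491/3258
back: M2=-40/91−20/91·491/3258=-770/1629
back: M1=1−3/10·-770/1629=620/543
M: M0=0, M1=620/543, M2=-770/1629, M3=491/3258, M4=-212/1629, M5=0
seg 0: a=-3, c=M0/2=0, d=(M1−M0)/(6·2)=155/1629, b=Δ0−h0·(2M0+M1)/6=-2249/1629
seg 1: a=-5, c=M1/2=310/543, d=(M2−M1)/(6·3)=-1315/14661, b=Δ1−h1·(2M1+M2)/6=-389/1629
seg 2: a=-3, c=M2/2=-385/1629, d=(M3−M2)/(6·2)=677/13032, b=Δ2−h2·(2M2+M3)/6=1246/1629
seg 3: a=-2, c=M3/2=491/6516, d=(M4−M3)/(6·2)=-305/13032, b=Δ3−h3·(2M3+M4)/6=481/1086
seg 4: a=-1, c=M4/2=-106/1629, d=(M5−M4)/(6·3)=106/14661, b=Δ4−h4·(2M4+M5)/6=755/1629
t_q=17/4 → seg 1, τ=9/4; S=-5+-389/1629·τ+310/543·τ²+-1315/14661·τ³=-42499/11584

  seg 0: a=-3 b=-2249/1629 c=0 d=155/1629
  seg 1: a=-5 b=-389/1629 c=310/543 d=-1315/14661
  seg 2: a=-3 b=1246/1629 c=-385/1629 d=677/13032
  seg 3: a=-2 b=481/1086 c=491/6516 d=-305/13032
  seg 4: a=-1 b=755/1629 c=-106/1629 d=106/14661
S(17/4) = -42499/11584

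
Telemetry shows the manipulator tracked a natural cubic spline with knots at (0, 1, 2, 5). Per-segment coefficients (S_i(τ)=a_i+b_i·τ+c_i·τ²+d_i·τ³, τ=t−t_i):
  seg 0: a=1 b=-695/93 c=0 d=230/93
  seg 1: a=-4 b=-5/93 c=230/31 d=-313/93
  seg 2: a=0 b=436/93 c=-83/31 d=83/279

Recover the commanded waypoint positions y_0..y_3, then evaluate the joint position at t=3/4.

y_0=1 y_1=-4 y_2=0 y_3=-2
S(3/4) = -3533/992

y_0 = S_0(0) = a_0 = 1
y_1 = S_1(0) = a_1 = -4
y_2 = S_2(0) = a_2 = 0
y_3 = S_2(3) = -2
t_q=3/4 is in segment 0 (τ=3/4); S_0(τ)=-3533/992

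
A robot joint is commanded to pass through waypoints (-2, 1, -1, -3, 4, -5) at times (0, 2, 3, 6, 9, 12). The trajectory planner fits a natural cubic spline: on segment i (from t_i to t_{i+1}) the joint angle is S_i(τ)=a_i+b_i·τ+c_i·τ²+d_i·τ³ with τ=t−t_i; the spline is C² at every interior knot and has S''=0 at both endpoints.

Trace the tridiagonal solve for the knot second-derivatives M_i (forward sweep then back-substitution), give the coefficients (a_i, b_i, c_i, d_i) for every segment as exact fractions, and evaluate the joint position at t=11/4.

Δ: Δ0=3/2, Δ1=-2, Δ2=-2/3, Δ3=7/3, Δ4=-3
row 1: diag=6, rhs=-21; c'=1/6, d'=-7/2
row 2: denom=8−1·1/6=47/6; d'=(8−1·-7/2)/(47/6)=69/47
row 3: denom=12−3·18/47=510/47; d'=(18−3·69/47)/(510/47)=213/170
row 4: denom=12−3·47/170=1899/170; d'=(-32−3·213/170)/(1899/170)=-6079/1899
back: M4=-6079/1899
back: M3=213/170−47/170·-6079/1899=4060/1899
back: M2=69/47−18/47·4060/1899=137/211
back: M1=-7/2−1/6·137/211=-2284/633
M: M0=0, M1=-2284/633, M2=137/211, M3=4060/1899, M4=-6079/1899, M5=0
seg 0: a=-2, c=M0/2=0, d=(M1−M0)/(6·2)=-571/1899, b=Δ0−h0·(2M0+M1)/6=10265/3798
seg 1: a=1, c=M1/2=-1142/633, d=(M2−M1)/(6·1)=2695/3798, b=Δ1−h1·(2M1+M2)/6=-3439/3798
seg 2: a=-1, c=M2/2=137/422, d=(M3−M2)/(6·3)=2827/34182, b=Δ2−h2·(2M2+M3)/6=-4529/1899
seg 3: a=-3, c=M3/2=2030/1899, d=(M4−M3)/(6·3)=-10139/34182, b=Δ3−h3·(2M3+M4)/6=6821/3798
seg 4: a=4, c=M4/2=-6079/3798, d=(M5−M4)/(6·3)=6079/34182, b=Δ4−h4·(2M4+M5)/6=382/1899
t_q=11/4 → seg 1, τ=3/4; S=1+-3439/3798·τ+-1142/633·τ²+2695/3798·τ³=-31969/81024

  seg 0: a=-2 b=10265/3798 c=0 d=-571/1899
  seg 1: a=1 b=-3439/3798 c=-1142/633 d=2695/3798
  seg 2: a=-1 b=-4529/1899 c=137/422 d=2827/34182
  seg 3: a=-3 b=6821/3798 c=2030/1899 d=-10139/34182
  seg 4: a=4 b=382/1899 c=-6079/3798 d=6079/34182
S(11/4) = -31969/81024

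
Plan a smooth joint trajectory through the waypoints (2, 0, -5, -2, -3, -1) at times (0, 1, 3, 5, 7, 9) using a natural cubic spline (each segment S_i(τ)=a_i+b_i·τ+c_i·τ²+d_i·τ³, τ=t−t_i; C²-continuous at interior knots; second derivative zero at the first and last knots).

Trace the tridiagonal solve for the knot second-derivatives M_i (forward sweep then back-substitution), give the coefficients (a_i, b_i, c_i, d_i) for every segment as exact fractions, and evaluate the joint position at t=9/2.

  seg 0: a=2 b=-343/204 c=0 d=-65/204
  seg 1: a=0 b=-269/102 c=-65/68 d=209/408
  seg 2: a=-5 b=-16/51 c=36/17 d=-247/408
  seg 3: a=-2 b=91/102 c=-103/68 d=167/408
  seg 4: a=-3 b=-13/51 c=16/17 d=-8/51
S(9/2) = -2991/1088

Δ: Δ0=-2, Δ1=-5/2, Δ2=3/2, Δ3=-1/2, Δ4=1
row 1: diag=6, rhs=-3; c'=1/3, d'=-1/2
row 2: denom=8−2·1/3=22/3; d'=(24−2·-1/2)/(22/3)=75/22
row 3: denom=8−2·3/11=82/11; d'=(-12−2·75/22)/(82/11)=-207/82
row 4: denom=8−2·11/41=306/41; d'=(9−2·-207/82)/(306/41)=32/17
back: M4=32/17
back: M3=-207/82−11/41·32/17=-103/34
back: M2=75/22−3/11·-103/34=72/17
back: M1=-1/2−1/3·72/17=-65/34
M: M0=0, M1=-65/34, M2=72/17, M3=-103/34, M4=32/17, M5=0
seg 0: a=2, c=M0/2=0, d=(M1−M0)/(6·1)=-65/204, b=Δ0−h0·(2M0+M1)/6=-343/204
seg 1: a=0, c=M1/2=-65/68, d=(M2−M1)/(6·2)=209/408, b=Δ1−h1·(2M1+M2)/6=-269/102
seg 2: a=-5, c=M2/2=36/17, d=(M3−M2)/(6·2)=-247/408, b=Δ2−h2·(2M2+M3)/6=-16/51
seg 3: a=-2, c=M3/2=-103/68, d=(M4−M3)/(6·2)=167/408, b=Δ3−h3·(2M3+M4)/6=91/102
seg 4: a=-3, c=M4/2=16/17, d=(M5−M4)/(6·2)=-8/51, b=Δ4−h4·(2M4+M5)/6=-13/51
t_q=9/2 → seg 2, τ=3/2; S=-5+-16/51·τ+36/17·τ²+-247/408·τ³=-2991/1088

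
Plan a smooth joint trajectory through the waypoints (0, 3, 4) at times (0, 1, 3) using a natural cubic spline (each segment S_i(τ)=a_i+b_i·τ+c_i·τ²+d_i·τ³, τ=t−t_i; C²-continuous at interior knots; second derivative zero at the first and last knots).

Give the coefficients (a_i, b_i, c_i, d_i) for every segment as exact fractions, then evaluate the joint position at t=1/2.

Δ: Δ0=3, Δ1=1/2
row 1: diag=6, rhs=-15; c'=1/3, d'=-5/2
back: M1=-5/2
M: M0=0, M1=-5/2, M2=0
seg 0: a=0, c=M0/2=0, d=(M1−M0)/(6·1)=-5/12, b=Δ0−h0·(2M0+M1)/6=41/12
seg 1: a=3, c=M1/2=-5/4, d=(M2−M1)/(6·2)=5/24, b=Δ1−h1·(2M1+M2)/6=13/6
t_q=1/2 → seg 0, τ=1/2; S=0+41/12·τ+0·τ²+-5/12·τ³=53/32

  seg 0: a=0 b=41/12 c=0 d=-5/12
  seg 1: a=3 b=13/6 c=-5/4 d=5/24
S(1/2) = 53/32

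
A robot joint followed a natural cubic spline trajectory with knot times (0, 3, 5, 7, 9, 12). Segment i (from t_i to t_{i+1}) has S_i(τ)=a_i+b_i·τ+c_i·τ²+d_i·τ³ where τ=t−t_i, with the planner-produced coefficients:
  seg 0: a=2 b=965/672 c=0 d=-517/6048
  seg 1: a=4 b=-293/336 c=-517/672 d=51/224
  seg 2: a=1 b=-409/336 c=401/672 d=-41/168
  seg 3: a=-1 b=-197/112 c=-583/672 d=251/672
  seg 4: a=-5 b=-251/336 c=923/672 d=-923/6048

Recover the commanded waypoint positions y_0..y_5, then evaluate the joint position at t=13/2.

y_0 = S_0(0) = a_0 = 2
y_1 = S_1(0) = a_1 = 4
y_2 = S_2(0) = a_2 = 1
y_3 = S_3(0) = a_3 = -1
y_4 = S_4(0) = a_4 = -5
y_5 = S_4(3) = 1
t_q=13/2 is in segment 2 (τ=3/2); S_2(τ)=-275/896

y_0=2 y_1=4 y_2=1 y_3=-1 y_4=-5 y_5=1
S(13/2) = -275/896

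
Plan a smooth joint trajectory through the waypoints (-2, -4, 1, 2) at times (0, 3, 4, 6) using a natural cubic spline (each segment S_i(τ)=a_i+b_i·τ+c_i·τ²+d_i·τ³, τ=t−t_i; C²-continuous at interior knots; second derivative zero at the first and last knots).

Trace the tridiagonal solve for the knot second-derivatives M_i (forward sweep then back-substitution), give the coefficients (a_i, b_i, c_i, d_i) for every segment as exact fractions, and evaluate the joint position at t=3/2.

  seg 0: a=-2 b=-881/282 c=0 d=77/282
  seg 1: a=-4 b=599/141 c=231/94 d=-481/282
  seg 2: a=1 b=1141/282 c=-125/47 d=125/282
S(3/2) = -4335/752

Δ: Δ0=-2/3, Δ1=5, Δ2=1/2
row 1: diag=8, rhs=34; c'=1/8, d'=17/4
row 2: denom=6−1·1/8=47/8; d'=(-27−1·17/4)/(47/8)=-250/47
back: M2=-250/47
back: M1=17/4−1/8·-250/47=231/47
M: M0=0, M1=231/47, M2=-250/47, M3=0
seg 0: a=-2, c=M0/2=0, d=(M1−M0)/(6·3)=77/282, b=Δ0−h0·(2M0+M1)/6=-881/282
seg 1: a=-4, c=M1/2=231/94, d=(M2−M1)/(6·1)=-481/282, b=Δ1−h1·(2M1+M2)/6=599/141
seg 2: a=1, c=M2/2=-125/47, d=(M3−M2)/(6·2)=125/282, b=Δ2−h2·(2M2+M3)/6=1141/282
t_q=3/2 → seg 0, τ=3/2; S=-2+-881/282·τ+0·τ²+77/282·τ³=-4335/752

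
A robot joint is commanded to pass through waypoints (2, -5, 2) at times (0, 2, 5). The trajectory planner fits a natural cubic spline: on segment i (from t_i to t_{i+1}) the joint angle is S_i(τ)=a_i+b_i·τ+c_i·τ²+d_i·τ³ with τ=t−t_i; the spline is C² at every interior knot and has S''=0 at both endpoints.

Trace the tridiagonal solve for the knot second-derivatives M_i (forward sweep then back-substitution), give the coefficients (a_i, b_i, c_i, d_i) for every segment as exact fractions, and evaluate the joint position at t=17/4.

Δ: Δ0=-7/2, Δ1=7/3
row 1: diag=10, rhs=35; c'=3/10, d'=7/2
back: M1=7/2
M: M0=0, M1=7/2, M2=0
seg 0: a=2, c=M0/2=0, d=(M1−M0)/(6·2)=7/24, b=Δ0−h0·(2M0+M1)/6=-14/3
seg 1: a=-5, c=M1/2=7/4, d=(M2−M1)/(6·3)=-7/36, b=Δ1−h1·(2M1+M2)/6=-7/6
t_q=17/4 → seg 1, τ=9/4; S=-5+-7/6·τ+7/4·τ²+-7/36·τ³=-251/256

  seg 0: a=2 b=-14/3 c=0 d=7/24
  seg 1: a=-5 b=-7/6 c=7/4 d=-7/36
S(17/4) = -251/256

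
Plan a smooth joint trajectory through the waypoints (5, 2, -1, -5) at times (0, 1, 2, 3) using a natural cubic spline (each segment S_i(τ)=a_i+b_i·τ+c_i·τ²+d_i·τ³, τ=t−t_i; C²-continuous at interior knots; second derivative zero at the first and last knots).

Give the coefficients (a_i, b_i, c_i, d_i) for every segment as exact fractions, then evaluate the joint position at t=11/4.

  seg 0: a=5 b=-46/15 c=0 d=1/15
  seg 1: a=2 b=-43/15 c=1/5 d=-1/3
  seg 2: a=-1 b=-52/15 c=-4/5 d=4/15
S(11/4) = -63/16

Δ: Δ0=-3, Δ1=-3, Δ2=-4
row 1: diag=4, rhs=0; c'=1/4, d'=0
row 2: denom=4−1·1/4=15/4; d'=(-6−1·0)/(15/4)=-8/5
back: M2=-8/5
back: M1=0−1/4·-8/5=2/5
M: M0=0, M1=2/5, M2=-8/5, M3=0
seg 0: a=5, c=M0/2=0, d=(M1−M0)/(6·1)=1/15, b=Δ0−h0·(2M0+M1)/6=-46/15
seg 1: a=2, c=M1/2=1/5, d=(M2−M1)/(6·1)=-1/3, b=Δ1−h1·(2M1+M2)/6=-43/15
seg 2: a=-1, c=M2/2=-4/5, d=(M3−M2)/(6·1)=4/15, b=Δ2−h2·(2M2+M3)/6=-52/15
t_q=11/4 → seg 2, τ=3/4; S=-1+-52/15·τ+-4/5·τ²+4/15·τ³=-63/16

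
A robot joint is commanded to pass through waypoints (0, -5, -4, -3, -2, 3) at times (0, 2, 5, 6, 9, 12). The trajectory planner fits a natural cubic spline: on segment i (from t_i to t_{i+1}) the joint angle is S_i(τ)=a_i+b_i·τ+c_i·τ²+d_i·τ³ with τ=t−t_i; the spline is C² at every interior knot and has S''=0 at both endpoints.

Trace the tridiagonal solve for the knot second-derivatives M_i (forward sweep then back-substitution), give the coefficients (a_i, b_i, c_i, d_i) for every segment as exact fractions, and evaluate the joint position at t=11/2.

Δ: Δ0=-5/2, Δ1=1/3, Δ2=1, Δ3=1/3, Δ4=5/3
row 1: diag=10, rhs=17; c'=3/10, d'=17/10
row 2: denom=8−3·3/10=71/10; d'=(4−3·17/10)/(71/10)=-11/71
row 3: denom=8−1·10/71=558/71; d'=(-4−1·-11/71)/(558/71)=-91/186
row 4: denom=12−3·71/186=673/62; d'=(8−3·-91/186)/(673/62)=587/673
back: M4=587/673
back: M3=-91/186−71/186·587/673=-1660/2019
back: M2=-11/71−10/71·-1660/2019=-79/2019
back: M1=17/10−3/10·-79/2019=1152/673
M: M0=0, M1=1152/673, M2=-79/2019, M3=-1660/2019, M4=587/673, M5=0
seg 0: a=0, c=M0/2=0, d=(M1−M0)/(6·2)=96/673, b=Δ0−h0·(2M0+M1)/6=-4133/1346
seg 1: a=-5, c=M1/2=576/673, d=(M2−M1)/(6·3)=-3535/36342, b=Δ1−h1·(2M1+M2)/6=-1829/1346
seg 2: a=-4, c=M2/2=-79/4038, d=(M3−M2)/(6·1)=-527/4038, b=Δ2−h2·(2M2+M3)/6=774/673
seg 3: a=-3, c=M3/2=-830/2019, d=(M4−M3)/(6·3)=3421/36342, b=Δ3−h3·(2M3+M4)/6=2905/4038
seg 4: a=-2, c=M4/2=587/1346, d=(M5−M4)/(6·3)=-587/12114, b=Δ4−h4·(2M4+M5)/6=1604/2019
t_q=11/2 → seg 2, τ=1/2; S=-4+774/673·τ+-79/4038·τ²+-527/4038·τ³=-111325/32304

  seg 0: a=0 b=-4133/1346 c=0 d=96/673
  seg 1: a=-5 b=-1829/1346 c=576/673 d=-3535/36342
  seg 2: a=-4 b=774/673 c=-79/4038 d=-527/4038
  seg 3: a=-3 b=2905/4038 c=-830/2019 d=3421/36342
  seg 4: a=-2 b=1604/2019 c=587/1346 d=-587/12114
S(11/2) = -111325/32304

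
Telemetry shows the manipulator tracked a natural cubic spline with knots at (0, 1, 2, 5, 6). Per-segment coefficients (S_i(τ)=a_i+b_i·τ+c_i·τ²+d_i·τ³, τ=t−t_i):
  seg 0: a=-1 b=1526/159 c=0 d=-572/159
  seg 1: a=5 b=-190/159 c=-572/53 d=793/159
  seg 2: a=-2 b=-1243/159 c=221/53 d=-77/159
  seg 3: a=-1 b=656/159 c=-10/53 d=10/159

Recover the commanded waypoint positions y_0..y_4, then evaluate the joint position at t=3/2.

y_0=-1 y_1=5 y_2=-2 y_3=-1 y_4=3
S(3/2) = 987/424

y_0 = S_0(0) = a_0 = -1
y_1 = S_1(0) = a_1 = 5
y_2 = S_2(0) = a_2 = -2
y_3 = S_3(0) = a_3 = -1
y_4 = S_3(1) = 3
t_q=3/2 is in segment 1 (τ=1/2); S_1(τ)=987/424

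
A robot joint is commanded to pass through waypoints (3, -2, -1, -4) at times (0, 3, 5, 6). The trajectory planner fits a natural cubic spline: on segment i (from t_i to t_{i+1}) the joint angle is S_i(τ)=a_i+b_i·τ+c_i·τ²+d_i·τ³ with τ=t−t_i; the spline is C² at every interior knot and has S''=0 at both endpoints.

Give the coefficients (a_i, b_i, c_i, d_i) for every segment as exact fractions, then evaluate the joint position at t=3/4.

Δ: Δ0=-5/3, Δ1=1/2, Δ2=-3
row 1: diag=10, rhs=13; c'=1/5, d'=13/10
row 2: denom=6−2·1/5=28/5; d'=(-21−2·13/10)/(28/5)=-59/14
back: M2=-59/14
back: M1=13/10−1/5·-59/14=15/7
M: M0=0, M1=15/7, M2=-59/14, M3=0
seg 0: a=3, c=M0/2=0, d=(M1−M0)/(6·3)=5/42, b=Δ0−h0·(2M0+M1)/6=-115/42
seg 1: a=-2, c=M1/2=15/14, d=(M2−M1)/(6·2)=-89/168, b=Δ1−h1·(2M1+M2)/6=10/21
seg 2: a=-1, c=M2/2=-59/28, d=(M3−M2)/(6·1)=59/84, b=Δ2−h2·(2M2+M3)/6=-67/42
t_q=3/4 → seg 0, τ=3/4; S=3+-115/42·τ+0·τ²+5/42·τ³=893/896

  seg 0: a=3 b=-115/42 c=0 d=5/42
  seg 1: a=-2 b=10/21 c=15/14 d=-89/168
  seg 2: a=-1 b=-67/42 c=-59/28 d=59/84
S(3/4) = 893/896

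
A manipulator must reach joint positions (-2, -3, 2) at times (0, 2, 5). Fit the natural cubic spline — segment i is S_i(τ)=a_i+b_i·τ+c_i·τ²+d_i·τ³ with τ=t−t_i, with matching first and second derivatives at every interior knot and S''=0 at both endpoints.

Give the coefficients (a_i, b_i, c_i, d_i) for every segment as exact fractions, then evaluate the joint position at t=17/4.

  seg 0: a=-2 b=-14/15 c=0 d=13/120
  seg 1: a=-3 b=11/30 c=13/20 d=-13/180
S(17/4) = 75/256

Δ: Δ0=-1/2, Δ1=5/3
row 1: diag=10, rhs=13; c'=3/10, d'=13/10
back: M1=13/10
M: M0=0, M1=13/10, M2=0
seg 0: a=-2, c=M0/2=0, d=(M1−M0)/(6·2)=13/120, b=Δ0−h0·(2M0+M1)/6=-14/15
seg 1: a=-3, c=M1/2=13/20, d=(M2−M1)/(6·3)=-13/180, b=Δ1−h1·(2M1+M2)/6=11/30
t_q=17/4 → seg 1, τ=9/4; S=-3+11/30·τ+13/20·τ²+-13/180·τ³=75/256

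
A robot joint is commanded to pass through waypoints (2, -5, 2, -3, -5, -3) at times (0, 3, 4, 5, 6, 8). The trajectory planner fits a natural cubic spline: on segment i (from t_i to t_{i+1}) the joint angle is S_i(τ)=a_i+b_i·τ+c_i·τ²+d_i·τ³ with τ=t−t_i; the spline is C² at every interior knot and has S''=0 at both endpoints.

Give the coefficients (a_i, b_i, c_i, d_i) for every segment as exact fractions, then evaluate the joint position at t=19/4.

Δ: Δ0=-7/3, Δ1=7, Δ2=-5, Δ3=-2, Δ4=1
row 1: diag=8, rhs=56; c'=1/8, d'=7
row 2: denom=4−1·1/8=31/8; d'=(-72−1·7)/(31/8)=-632/31
row 3: denom=4−1·8/31=116/31; d'=(18−1·-632/31)/(116/31)=595/58
row 4: denom=6−1·31/116=665/116; d'=(18−1·595/58)/(665/116)=898/665
back: M4=898/665
back: M3=595/58−31/116·898/665=6582/665
back: M2=-632/31−8/31·6582/665=-15256/665
back: M1=7−1/8·-15256/665=6562/665
M: M0=0, M1=6562/665, M2=-15256/665, M3=6582/665, M4=898/665, M5=0
seg 0: a=2, c=M0/2=0, d=(M1−M0)/(6·3)=3281/5985, b=Δ0−h0·(2M0+M1)/6=-14498/1995
seg 1: a=-5, c=M1/2=3281/665, d=(M2−M1)/(6·1)=-10909/1995, b=Δ1−h1·(2M1+M2)/6=15031/1995
seg 2: a=2, c=M2/2=-7628/665, d=(M3−M2)/(6·1)=10919/1995, b=Δ2−h2·(2M2+M3)/6=398/399
seg 3: a=-3, c=M3/2=3291/665, d=(M4−M3)/(6·1)=-406/285, b=Δ3−h3·(2M3+M4)/6=-11021/1995
seg 4: a=-5, c=M4/2=449/665, d=(M5−M4)/(6·2)=-449/3990, b=Δ4−h4·(2M4+M5)/6=199/1995
t_q=19/4 → seg 2, τ=3/4; S=2+398/399·τ+-7628/665·τ²+10919/1995·τ³=-59377/42560

  seg 0: a=2 b=-14498/1995 c=0 d=3281/5985
  seg 1: a=-5 b=15031/1995 c=3281/665 d=-10909/1995
  seg 2: a=2 b=398/399 c=-7628/665 d=10919/1995
  seg 3: a=-3 b=-11021/1995 c=3291/665 d=-406/285
  seg 4: a=-5 b=199/1995 c=449/665 d=-449/3990
S(19/4) = -59377/42560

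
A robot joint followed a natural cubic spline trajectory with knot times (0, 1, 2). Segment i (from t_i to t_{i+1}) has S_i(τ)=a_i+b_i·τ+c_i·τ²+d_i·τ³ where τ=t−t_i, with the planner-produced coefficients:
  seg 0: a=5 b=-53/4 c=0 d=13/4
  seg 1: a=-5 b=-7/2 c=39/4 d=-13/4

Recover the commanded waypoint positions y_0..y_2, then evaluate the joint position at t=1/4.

y_0=5 y_1=-5 y_2=-2
S(1/4) = 445/256

y_0 = S_0(0) = a_0 = 5
y_1 = S_1(0) = a_1 = -5
y_2 = S_1(1) = -2
t_q=1/4 is in segment 0 (τ=1/4); S_0(τ)=445/256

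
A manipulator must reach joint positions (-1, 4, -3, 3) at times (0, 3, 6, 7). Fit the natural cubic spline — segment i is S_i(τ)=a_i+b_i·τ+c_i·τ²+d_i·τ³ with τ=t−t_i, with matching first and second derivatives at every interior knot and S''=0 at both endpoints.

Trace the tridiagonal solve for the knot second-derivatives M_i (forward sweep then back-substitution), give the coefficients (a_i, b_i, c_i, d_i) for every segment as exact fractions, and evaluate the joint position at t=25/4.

  seg 0: a=-1 b=316/87 c=0 d=-19/87
  seg 1: a=4 b=-197/87 c=-57/29 d=169/261
  seg 2: a=-3 b=298/87 c=112/29 d=-112/87
S(25/4) = -223/116

Δ: Δ0=5/3, Δ1=-7/3, Δ2=6
row 1: diag=12, rhs=-24; c'=1/4, d'=-2
row 2: denom=8−3·1/4=29/4; d'=(50−3·-2)/(29/4)=224/29
back: M2=224/29
back: M1=-2−1/4·224/29=-114/29
M: M0=0, M1=-114/29, M2=224/29, M3=0
seg 0: a=-1, c=M0/2=0, d=(M1−M0)/(6·3)=-19/87, b=Δ0−h0·(2M0+M1)/6=316/87
seg 1: a=4, c=M1/2=-57/29, d=(M2−M1)/(6·3)=169/261, b=Δ1−h1·(2M1+M2)/6=-197/87
seg 2: a=-3, c=M2/2=112/29, d=(M3−M2)/(6·1)=-112/87, b=Δ2−h2·(2M2+M3)/6=298/87
t_q=25/4 → seg 2, τ=1/4; S=-3+298/87·τ+112/29·τ²+-112/87·τ³=-223/116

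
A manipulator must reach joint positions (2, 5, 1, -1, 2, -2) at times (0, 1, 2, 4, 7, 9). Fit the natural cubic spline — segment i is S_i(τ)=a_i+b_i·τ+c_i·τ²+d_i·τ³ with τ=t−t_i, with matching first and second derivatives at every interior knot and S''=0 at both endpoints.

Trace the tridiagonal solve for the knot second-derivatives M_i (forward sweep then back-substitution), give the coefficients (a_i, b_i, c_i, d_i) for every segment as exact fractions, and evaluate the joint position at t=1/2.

Δ: Δ0=3, Δ1=-4, Δ2=-1, Δ3=1, Δ4=-2
row 1: diag=4, rhs=-42; c'=1/4, d'=-21/2
row 2: denom=6−1·1/4=23/4; d'=(18−1·-21/2)/(23/4)=114/23
row 3: denom=10−2·8/23=214/23; d'=(12−2·114/23)/(214/23)=24/107
row 4: denom=10−3·69/214=1933/214; d'=(-18−3·24/107)/(1933/214)=-3996/1933
back: M4=-3996/1933
back: M3=24/107−69/214·-3996/1933=1722/1933
back: M2=114/23−8/23·1722/1933=8982/1933
back: M1=-21/2−1/4·8982/1933=-22542/1933
M: M0=0, M1=-22542/1933, M2=8982/1933, M3=1722/1933, M4=-3996/1933, M5=0
seg 0: a=2, c=M0/2=0, d=(M1−M0)/(6·1)=-3757/1933, b=Δ0−h0·(2M0+M1)/6=9556/1933
seg 1: a=5, c=M1/2=-11271/1933, d=(M2−M1)/(6·1)=5254/1933, b=Δ1−h1·(2M1+M2)/6=-1715/1933
seg 2: a=1, c=M2/2=4491/1933, d=(M3−M2)/(6·2)=-605/1933, b=Δ2−h2·(2M2+M3)/6=-8495/1933
seg 3: a=-1, c=M3/2=861/1933, d=(M4−M3)/(6·3)=-953/5799, b=Δ3−h3·(2M3+M4)/6=2209/1933
seg 4: a=2, c=M4/2=-1998/1933, d=(M5−M4)/(6·2)=333/1933, b=Δ4−h4·(2M4+M5)/6=-1202/1933
t_q=1/2 → seg 0, τ=1/2; S=2+9556/1933·τ+0·τ²+-3757/1933·τ³=65395/15464

  seg 0: a=2 b=9556/1933 c=0 d=-3757/1933
  seg 1: a=5 b=-1715/1933 c=-11271/1933 d=5254/1933
  seg 2: a=1 b=-8495/1933 c=4491/1933 d=-605/1933
  seg 3: a=-1 b=2209/1933 c=861/1933 d=-953/5799
  seg 4: a=2 b=-1202/1933 c=-1998/1933 d=333/1933
S(1/2) = 65395/15464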